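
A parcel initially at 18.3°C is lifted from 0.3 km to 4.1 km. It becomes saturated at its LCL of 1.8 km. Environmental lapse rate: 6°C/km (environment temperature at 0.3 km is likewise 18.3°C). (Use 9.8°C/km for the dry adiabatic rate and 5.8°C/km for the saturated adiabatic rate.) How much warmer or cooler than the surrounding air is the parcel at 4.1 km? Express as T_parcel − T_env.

-5.24°C (parcel cooler than environment)

Parcel:
  Dry to 1800 m: -9.8 × 1.5 km = -14.7°C, so T = 3.6°C.
  Saturated to 4100 m: -5.8 × 2.3 km = -13.34°C, so T = -9.74°C.
Environment:
  Environment to 4100 m: -6 × 3.8 km = -22.8°C, so T = -4.5°C.
T_parcel − T_env = -9.74 − (-4.5) = -5.24°C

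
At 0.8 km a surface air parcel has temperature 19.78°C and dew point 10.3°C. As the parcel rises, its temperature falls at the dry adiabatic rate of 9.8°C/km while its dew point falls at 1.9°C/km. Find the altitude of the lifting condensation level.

T and T_d converge at 9.8 − 1.9 = 7.9°C per km
Height above start = (19.78 − 10.3) / 7.9 = 1.2 km
LCL altitude = 800 m + 1200 m = 2000 m

2 km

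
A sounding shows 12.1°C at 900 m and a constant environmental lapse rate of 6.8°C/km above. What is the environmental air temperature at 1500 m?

8.02°C

900 → 1500 m (environmental, 6.8°C/km): ΔT = -6.8 × 0.6 = -4.08°C → T = 8.02°C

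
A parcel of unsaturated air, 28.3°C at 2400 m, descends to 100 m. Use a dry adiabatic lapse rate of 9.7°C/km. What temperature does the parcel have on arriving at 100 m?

50.61°C

2400–100 m, dry adiabatic: Δz = 2.3 km ⇒ ΔT = +22.31°C; T = 50.61°C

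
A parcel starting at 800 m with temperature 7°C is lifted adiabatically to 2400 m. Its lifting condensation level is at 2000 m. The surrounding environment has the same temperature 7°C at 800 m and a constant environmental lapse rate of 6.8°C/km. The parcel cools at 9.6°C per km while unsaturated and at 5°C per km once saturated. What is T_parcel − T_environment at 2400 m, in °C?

Parcel:
  800 → 2000 m (dry, 9.6°C/km): ΔT = -9.6 × 1.2 = -11.52°C → T = -4.52°C
  2000 → 2400 m (saturated, 5°C/km): ΔT = -5 × 0.4 = -2°C → T = -6.52°C
Environment:
  800 → 2400 m (environment, 6.8°C/km): ΔT = -6.8 × 1.6 = -10.88°C → T = -3.88°C
T_parcel − T_env = -6.52 − (-3.88) = -2.64°C

-2.64°C (parcel cooler than environment)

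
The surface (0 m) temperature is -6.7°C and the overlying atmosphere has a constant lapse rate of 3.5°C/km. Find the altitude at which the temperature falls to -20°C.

3800 m

Height above start = (-6.7 − (-20)) / 3.5 = 3.8 km
Altitude = 0 m + 3800 m = 3800 m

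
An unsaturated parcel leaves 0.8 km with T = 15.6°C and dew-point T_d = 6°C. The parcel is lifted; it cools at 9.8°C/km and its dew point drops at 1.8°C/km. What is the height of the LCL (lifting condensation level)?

2 km

T and T_d converge at 9.8 − 1.8 = 8°C per km
Height above start = (15.6 − 6) / 8 = 1.2 km
LCL altitude = 800 m + 1200 m = 2000 m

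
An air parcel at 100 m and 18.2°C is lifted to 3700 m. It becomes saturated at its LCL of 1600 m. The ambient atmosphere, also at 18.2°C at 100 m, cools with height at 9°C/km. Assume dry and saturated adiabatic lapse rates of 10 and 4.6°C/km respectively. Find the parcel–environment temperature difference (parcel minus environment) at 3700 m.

Parcel:
  100–1600 m, dry: Δz = 1.5 km ⇒ ΔT = -15°C; T = 3.2°C
  1600–3700 m, saturated: Δz = 2.1 km ⇒ ΔT = -9.66°C; T = -6.46°C
Environment:
  100–3700 m, environment: Δz = 3.6 km ⇒ ΔT = -32.4°C; T = -14.2°C
T_parcel − T_env = -6.46 − (-14.2) = +7.74°C

+7.74°C (parcel warmer than environment)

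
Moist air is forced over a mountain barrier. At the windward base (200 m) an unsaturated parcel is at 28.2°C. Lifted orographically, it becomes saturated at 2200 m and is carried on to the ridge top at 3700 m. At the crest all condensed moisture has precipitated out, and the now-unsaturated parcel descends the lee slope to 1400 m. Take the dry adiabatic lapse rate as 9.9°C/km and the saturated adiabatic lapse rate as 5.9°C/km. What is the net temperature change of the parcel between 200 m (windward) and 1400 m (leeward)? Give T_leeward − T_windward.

From 200 m to 2200 m (dry): cools by 9.9 × 2 = 19.8°C, giving 8.4°C.
From 2200 m to 3700 m (saturated): cools by 5.9 × 1.5 = 8.85°C, giving -0.45°C.
From 3700 m to 1400 m (dry descent): warms by 9.9 × 2.3 = 22.77°C, giving 22.32°C.
Net change vs windward start: 22.32 − 28.2 = -5.88°C

-5.88°C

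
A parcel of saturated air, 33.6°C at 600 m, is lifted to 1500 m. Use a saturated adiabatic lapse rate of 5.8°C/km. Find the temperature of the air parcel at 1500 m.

28.38°C

600 → 1500 m (saturated adiabatic, 5.8°C/km): ΔT = -5.8 × 0.9 = -5.22°C → T = 28.38°C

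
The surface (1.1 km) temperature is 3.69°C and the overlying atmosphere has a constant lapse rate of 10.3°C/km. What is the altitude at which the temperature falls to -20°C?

Height above start = (3.69 − (-20)) / 10.3 = 2.3 km
Altitude = 1100 m + 2300 m = 3400 m

3.4 km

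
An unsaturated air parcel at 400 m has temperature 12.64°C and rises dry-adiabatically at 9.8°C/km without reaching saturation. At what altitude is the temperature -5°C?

Height above start = (12.64 − (-5)) / 9.8 = 1.8 km
Altitude = 400 m + 1800 m = 2200 m

2200 m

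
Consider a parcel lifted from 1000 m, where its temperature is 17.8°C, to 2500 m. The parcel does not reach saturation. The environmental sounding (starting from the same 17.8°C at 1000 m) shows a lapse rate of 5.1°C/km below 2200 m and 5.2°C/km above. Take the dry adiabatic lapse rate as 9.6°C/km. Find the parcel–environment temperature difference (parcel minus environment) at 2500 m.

Parcel:
  Dry to 2500 m: -9.6 × 1.5 km = -14.4°C, so T = 3.4°C.
Environment:
  Environment, lower layer to 2200 m: -5.1 × 1.2 km = -6.12°C, so T = 11.68°C.
  Environment, upper layer to 2500 m: -5.2 × 0.3 km = -1.56°C, so T = 10.12°C.
T_parcel − T_env = 3.4 − 10.12 = -6.72°C

-6.72°C (parcel cooler than environment)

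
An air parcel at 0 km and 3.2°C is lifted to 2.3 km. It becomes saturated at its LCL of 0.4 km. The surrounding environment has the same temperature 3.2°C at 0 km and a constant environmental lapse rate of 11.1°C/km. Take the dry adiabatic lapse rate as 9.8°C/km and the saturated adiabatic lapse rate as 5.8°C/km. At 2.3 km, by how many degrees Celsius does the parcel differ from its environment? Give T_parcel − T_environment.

Parcel:
  From 0 m to 400 m (dry): cools by 9.8 × 0.4 = 3.92°C, giving -0.72°C.
  From 400 m to 2300 m (saturated): cools by 5.8 × 1.9 = 11.02°C, giving -11.74°C.
Environment:
  From 0 m to 2300 m (environment): cools by 11.1 × 2.3 = 25.53°C, giving -22.33°C.
T_parcel − T_env = -11.74 − (-22.33) = +10.59°C

+10.59°C (parcel warmer than environment)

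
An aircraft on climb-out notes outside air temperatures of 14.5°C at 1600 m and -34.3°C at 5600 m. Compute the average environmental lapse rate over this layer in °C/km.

Γ = −ΔT/Δz = (14.5 − (-34.3)) / (5600 − 1600) m
  = 48.8°C / 4 km = 12.2°C/km

12.2°C/km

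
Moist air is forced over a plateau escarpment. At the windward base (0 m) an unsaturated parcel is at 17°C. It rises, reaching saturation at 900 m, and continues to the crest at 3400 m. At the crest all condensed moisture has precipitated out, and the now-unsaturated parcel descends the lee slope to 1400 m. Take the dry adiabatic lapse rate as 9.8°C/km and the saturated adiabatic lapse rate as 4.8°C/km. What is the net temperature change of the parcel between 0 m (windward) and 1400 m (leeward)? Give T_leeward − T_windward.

From 0 m to 900 m (dry): cools by 9.8 × 0.9 = 8.82°C, giving 8.18°C.
From 900 m to 3400 m (saturated): cools by 4.8 × 2.5 = 12°C, giving -3.82°C.
From 3400 m to 1400 m (dry descent): warms by 9.8 × 2 = 19.6°C, giving 15.78°C.
Net change vs windward start: 15.78 − 17 = -1.22°C

-1.22°C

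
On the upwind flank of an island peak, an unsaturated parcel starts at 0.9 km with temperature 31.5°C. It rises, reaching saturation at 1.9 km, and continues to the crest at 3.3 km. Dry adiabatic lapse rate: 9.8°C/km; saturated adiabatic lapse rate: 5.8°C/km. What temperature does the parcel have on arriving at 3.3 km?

From 900 m to 1900 m (dry): cools by 9.8 × 1 = 9.8°C, giving 21.7°C.
From 1900 m to 3300 m (saturated): cools by 5.8 × 1.4 = 8.12°C, giving 13.58°C.

13.58°C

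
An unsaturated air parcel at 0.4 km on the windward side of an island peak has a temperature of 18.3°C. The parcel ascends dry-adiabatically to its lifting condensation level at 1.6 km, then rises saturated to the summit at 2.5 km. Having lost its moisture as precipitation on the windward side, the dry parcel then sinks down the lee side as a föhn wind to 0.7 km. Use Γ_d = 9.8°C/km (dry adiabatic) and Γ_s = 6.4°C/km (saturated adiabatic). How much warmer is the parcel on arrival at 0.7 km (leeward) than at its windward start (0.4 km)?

+0.12°C

Dry to 1600 m: -9.8 × 1.2 km = -11.76°C, so T = 6.54°C.
Saturated to 2500 m: -6.4 × 0.9 km = -5.76°C, so T = 0.78°C.
Dry descent to 700 m: +9.8 × 1.8 km = +17.64°C, so T = 18.42°C.
Net change vs windward start: 18.42 − 18.3 = +0.12°C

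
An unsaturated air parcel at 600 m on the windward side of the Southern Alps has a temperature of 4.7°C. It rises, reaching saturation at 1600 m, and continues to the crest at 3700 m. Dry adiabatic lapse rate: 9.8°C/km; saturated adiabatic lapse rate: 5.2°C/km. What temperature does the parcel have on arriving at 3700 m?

-16.02°C

600–1600 m, dry: Δz = 1 km ⇒ ΔT = -9.8°C; T = -5.1°C
1600–3700 m, saturated: Δz = 2.1 km ⇒ ΔT = -10.92°C; T = -16.02°C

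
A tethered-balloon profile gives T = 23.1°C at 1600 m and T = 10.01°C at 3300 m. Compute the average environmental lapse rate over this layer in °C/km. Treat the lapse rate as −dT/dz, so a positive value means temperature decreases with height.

Γ = −ΔT/Δz = (23.1 − 10.01) / (3300 − 1600) m
  = 13.09°C / 1.7 km = 7.7°C/km

7.7°C/km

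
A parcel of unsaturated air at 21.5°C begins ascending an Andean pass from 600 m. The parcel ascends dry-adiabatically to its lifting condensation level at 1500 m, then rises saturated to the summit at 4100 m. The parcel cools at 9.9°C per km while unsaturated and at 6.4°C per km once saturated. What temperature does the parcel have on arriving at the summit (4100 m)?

Dry to 1500 m: -9.9 × 0.9 km = -8.91°C, so T = 12.59°C.
Saturated to 4100 m: -6.4 × 2.6 km = -16.64°C, so T = -4.05°C.

-4.05°C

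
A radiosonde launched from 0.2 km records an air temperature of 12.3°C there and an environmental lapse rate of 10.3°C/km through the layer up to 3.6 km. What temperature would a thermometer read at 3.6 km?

-22.72°C

200 → 3600 m (environmental, 10.3°C/km): ΔT = -10.3 × 3.4 = -35.02°C → T = -22.72°C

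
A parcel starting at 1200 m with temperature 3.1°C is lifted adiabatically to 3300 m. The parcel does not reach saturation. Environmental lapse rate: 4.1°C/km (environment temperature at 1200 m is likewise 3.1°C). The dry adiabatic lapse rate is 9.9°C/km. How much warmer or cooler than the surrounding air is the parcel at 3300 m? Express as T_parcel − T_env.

Parcel:
  Dry to 3300 m: -9.9 × 2.1 km = -20.79°C, so T = -17.69°C.
Environment:
  Environment to 3300 m: -4.1 × 2.1 km = -8.61°C, so T = -5.51°C.
T_parcel − T_env = -17.69 − (-5.51) = -12.18°C

-12.18°C (parcel cooler than environment)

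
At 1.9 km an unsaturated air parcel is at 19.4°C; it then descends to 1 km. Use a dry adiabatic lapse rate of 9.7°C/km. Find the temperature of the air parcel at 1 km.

28.13°C

From 1900 m to 1000 m (dry adiabatic): warms by 9.7 × 0.9 = 8.73°C, giving 28.13°C.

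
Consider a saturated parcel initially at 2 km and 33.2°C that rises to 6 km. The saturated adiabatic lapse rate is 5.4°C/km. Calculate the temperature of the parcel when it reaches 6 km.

11.6°C

Saturated adiabatic to 6000 m: -5.4 × 4 km = -21.6°C, so T = 11.6°C.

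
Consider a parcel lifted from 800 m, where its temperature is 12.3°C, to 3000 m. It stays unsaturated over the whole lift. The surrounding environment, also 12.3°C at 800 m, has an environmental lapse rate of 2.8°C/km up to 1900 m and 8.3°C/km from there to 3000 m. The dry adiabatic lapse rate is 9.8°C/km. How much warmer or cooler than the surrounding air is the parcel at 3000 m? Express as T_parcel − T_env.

-9.35°C (parcel cooler than environment)

Parcel:
  800 → 3000 m (dry, 9.8°C/km): ΔT = -9.8 × 2.2 = -21.56°C → T = -9.26°C
Environment:
  800 → 1900 m (environment, lower layer, 2.8°C/km): ΔT = -2.8 × 1.1 = -3.08°C → T = 9.22°C
  1900 → 3000 m (environment, upper layer, 8.3°C/km): ΔT = -8.3 × 1.1 = -9.13°C → T = 0.09°C
T_parcel − T_env = -9.26 − 0.09 = -9.35°C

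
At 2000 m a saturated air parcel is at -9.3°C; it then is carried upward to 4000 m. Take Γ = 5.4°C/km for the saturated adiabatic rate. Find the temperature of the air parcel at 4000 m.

From 2000 m to 4000 m (saturated adiabatic): cools by 5.4 × 2 = 10.8°C, giving -20.1°C.

-20.1°C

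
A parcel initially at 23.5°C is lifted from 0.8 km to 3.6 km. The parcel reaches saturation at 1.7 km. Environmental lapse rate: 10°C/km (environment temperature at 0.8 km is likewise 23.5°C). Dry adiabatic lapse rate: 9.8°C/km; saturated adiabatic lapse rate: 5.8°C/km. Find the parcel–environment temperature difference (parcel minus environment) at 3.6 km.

Parcel:
  Dry to 1700 m: -9.8 × 0.9 km = -8.82°C, so T = 14.68°C.
  Saturated to 3600 m: -5.8 × 1.9 km = -11.02°C, so T = 3.66°C.
Environment:
  Environment to 3600 m: -10 × 2.8 km = -28°C, so T = -4.5°C.
T_parcel − T_env = 3.66 − (-4.5) = +8.16°C

+8.16°C (parcel warmer than environment)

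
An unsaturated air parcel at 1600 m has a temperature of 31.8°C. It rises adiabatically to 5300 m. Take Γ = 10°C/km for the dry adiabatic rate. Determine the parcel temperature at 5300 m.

1600 → 5300 m (dry adiabatic, 10°C/km): ΔT = -10 × 3.7 = -37°C → T = -5.2°C

-5.2°C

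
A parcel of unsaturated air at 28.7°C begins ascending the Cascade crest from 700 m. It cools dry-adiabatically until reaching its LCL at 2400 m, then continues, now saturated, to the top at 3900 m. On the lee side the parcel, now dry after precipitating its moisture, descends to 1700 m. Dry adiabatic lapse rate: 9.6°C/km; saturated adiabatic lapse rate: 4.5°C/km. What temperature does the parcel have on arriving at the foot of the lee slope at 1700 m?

26.75°C

From 700 m to 2400 m (dry): cools by 9.6 × 1.7 = 16.32°C, giving 12.38°C.
From 2400 m to 3900 m (saturated): cools by 4.5 × 1.5 = 6.75°C, giving 5.63°C.
From 3900 m to 1700 m (dry descent): warms by 9.6 × 2.2 = 21.12°C, giving 26.75°C.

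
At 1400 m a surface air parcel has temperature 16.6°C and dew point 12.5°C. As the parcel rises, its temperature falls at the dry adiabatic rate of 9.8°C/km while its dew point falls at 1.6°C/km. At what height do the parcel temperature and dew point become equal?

1900 m

T and T_d converge at 9.8 − 1.6 = 8.2°C per km
Height above start = (16.6 − 12.5) / 8.2 = 0.5 km
LCL altitude = 1400 m + 500 m = 1900 m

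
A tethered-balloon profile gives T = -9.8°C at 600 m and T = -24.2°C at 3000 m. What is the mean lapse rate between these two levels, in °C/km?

Γ = −ΔT/Δz = (-9.8 − (-24.2)) / (3000 − 600) m
  = 14.4°C / 2.4 km = 6°C/km

6°C/km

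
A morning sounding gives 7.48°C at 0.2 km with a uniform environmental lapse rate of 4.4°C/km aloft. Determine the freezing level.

1.9 km

Height above start = (7.48 − 0) / 4.4 = 1.7 km
Altitude = 200 m + 1700 m = 1900 m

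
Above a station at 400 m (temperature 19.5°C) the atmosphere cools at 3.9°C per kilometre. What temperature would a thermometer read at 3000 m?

9.36°C

400 → 3000 m (environmental, 3.9°C/km): ΔT = -3.9 × 2.6 = -10.14°C → T = 9.36°C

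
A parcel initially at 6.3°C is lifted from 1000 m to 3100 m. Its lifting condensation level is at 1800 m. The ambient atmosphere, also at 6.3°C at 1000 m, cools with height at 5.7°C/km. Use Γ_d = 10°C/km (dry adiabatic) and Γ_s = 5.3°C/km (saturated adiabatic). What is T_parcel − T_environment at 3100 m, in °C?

Parcel:
  Dry to 1800 m: -10 × 0.8 km = -8°C, so T = -1.7°C.
  Saturated to 3100 m: -5.3 × 1.3 km = -6.89°C, so T = -8.59°C.
Environment:
  Environment to 3100 m: -5.7 × 2.1 km = -11.97°C, so T = -5.67°C.
T_parcel − T_env = -8.59 − (-5.67) = -2.92°C

-2.92°C (parcel cooler than environment)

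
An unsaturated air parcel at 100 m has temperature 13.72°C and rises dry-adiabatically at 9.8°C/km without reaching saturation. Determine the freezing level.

Height above start = (13.72 − 0) / 9.8 = 1.4 km
Altitude = 100 m + 1400 m = 1500 m

1500 m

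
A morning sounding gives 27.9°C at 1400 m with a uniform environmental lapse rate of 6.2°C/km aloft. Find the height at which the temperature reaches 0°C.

Height above start = (27.9 − 0) / 6.2 = 4.5 km
Altitude = 1400 m + 4500 m = 5900 m

5900 m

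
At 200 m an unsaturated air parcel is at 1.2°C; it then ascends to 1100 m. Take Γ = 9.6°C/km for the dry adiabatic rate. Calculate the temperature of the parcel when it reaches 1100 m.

-7.44°C

Dry adiabatic to 1100 m: -9.6 × 0.9 km = -8.64°C, so T = -7.44°C.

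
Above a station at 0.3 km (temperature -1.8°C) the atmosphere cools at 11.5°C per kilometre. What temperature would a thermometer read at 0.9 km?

-8.7°C

300–900 m, environmental: Δz = 0.6 km ⇒ ΔT = -6.9°C; T = -8.7°C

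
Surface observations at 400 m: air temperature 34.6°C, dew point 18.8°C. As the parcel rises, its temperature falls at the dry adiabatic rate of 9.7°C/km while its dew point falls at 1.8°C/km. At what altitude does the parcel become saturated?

T and T_d converge at 9.7 − 1.8 = 7.9°C per km
Height above start = (34.6 − 18.8) / 7.9 = 2 km
LCL altitude = 400 m + 2000 m = 2400 m

2400 m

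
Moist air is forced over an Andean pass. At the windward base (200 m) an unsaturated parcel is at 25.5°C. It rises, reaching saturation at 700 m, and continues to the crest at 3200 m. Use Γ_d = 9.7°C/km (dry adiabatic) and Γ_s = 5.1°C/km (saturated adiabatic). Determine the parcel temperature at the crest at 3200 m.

From 200 m to 700 m (dry): cools by 9.7 × 0.5 = 4.85°C, giving 20.65°C.
From 700 m to 3200 m (saturated): cools by 5.1 × 2.5 = 12.75°C, giving 7.9°C.

7.9°C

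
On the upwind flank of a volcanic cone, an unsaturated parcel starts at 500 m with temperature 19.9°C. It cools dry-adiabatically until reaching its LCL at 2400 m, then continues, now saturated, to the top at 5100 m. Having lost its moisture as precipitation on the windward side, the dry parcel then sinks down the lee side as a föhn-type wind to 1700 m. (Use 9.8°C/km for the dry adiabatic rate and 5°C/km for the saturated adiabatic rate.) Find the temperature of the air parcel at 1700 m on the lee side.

21.1°C

From 500 m to 2400 m (dry): cools by 9.8 × 1.9 = 18.62°C, giving 1.28°C.
From 2400 m to 5100 m (saturated): cools by 5 × 2.7 = 13.5°C, giving -12.22°C.
From 5100 m to 1700 m (dry descent): warms by 9.8 × 3.4 = 33.32°C, giving 21.1°C.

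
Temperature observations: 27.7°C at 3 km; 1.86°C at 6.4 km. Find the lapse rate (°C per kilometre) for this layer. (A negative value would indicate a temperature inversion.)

7.6°C/km

Γ = −ΔT/Δz = (27.7 − 1.86) / (6400 − 3000) m
  = 25.84°C / 3.4 km = 7.6°C/km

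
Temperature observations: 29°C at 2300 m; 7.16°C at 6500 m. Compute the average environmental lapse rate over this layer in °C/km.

Γ = −ΔT/Δz = (29 − 7.16) / (6500 − 2300) m
  = 21.84°C / 4.2 km = 5.2°C/km

5.2°C/km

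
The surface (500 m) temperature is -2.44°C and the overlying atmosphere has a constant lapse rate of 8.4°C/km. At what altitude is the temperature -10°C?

Height above start = (-2.44 − (-10)) / 8.4 = 0.9 km
Altitude = 500 m + 900 m = 1400 m

1400 m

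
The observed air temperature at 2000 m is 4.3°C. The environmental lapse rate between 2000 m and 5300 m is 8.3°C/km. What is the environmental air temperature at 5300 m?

2000 → 5300 m (environmental, 8.3°C/km): ΔT = -8.3 × 3.3 = -27.39°C → T = -23.09°C

-23.09°C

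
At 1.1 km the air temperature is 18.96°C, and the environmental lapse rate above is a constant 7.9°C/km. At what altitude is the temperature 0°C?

3.5 km

Height above start = (18.96 − 0) / 7.9 = 2.4 km
Altitude = 1100 m + 2400 m = 3500 m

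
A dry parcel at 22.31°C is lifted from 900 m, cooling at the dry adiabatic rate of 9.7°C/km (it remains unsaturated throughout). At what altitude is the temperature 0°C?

3200 m

Height above start = (22.31 − 0) / 9.7 = 2.3 km
Altitude = 900 m + 2300 m = 3200 m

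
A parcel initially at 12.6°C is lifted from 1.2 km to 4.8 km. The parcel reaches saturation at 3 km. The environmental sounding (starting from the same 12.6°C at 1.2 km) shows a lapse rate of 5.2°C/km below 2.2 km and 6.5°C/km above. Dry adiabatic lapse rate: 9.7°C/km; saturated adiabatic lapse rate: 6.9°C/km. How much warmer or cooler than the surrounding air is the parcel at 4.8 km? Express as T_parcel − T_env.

Parcel:
  1200 → 3000 m (dry, 9.7°C/km): ΔT = -9.7 × 1.8 = -17.46°C → T = -4.86°C
  3000 → 4800 m (saturated, 6.9°C/km): ΔT = -6.9 × 1.8 = -12.42°C → T = -17.28°C
Environment:
  1200 → 2200 m (environment, lower layer, 5.2°C/km): ΔT = -5.2 × 1 = -5.2°C → T = 7.4°C
  2200 → 4800 m (environment, upper layer, 6.5°C/km): ΔT = -6.5 × 2.6 = -16.9°C → T = -9.5°C
T_parcel − T_env = -17.28 − (-9.5) = -7.78°C

-7.78°C (parcel cooler than environment)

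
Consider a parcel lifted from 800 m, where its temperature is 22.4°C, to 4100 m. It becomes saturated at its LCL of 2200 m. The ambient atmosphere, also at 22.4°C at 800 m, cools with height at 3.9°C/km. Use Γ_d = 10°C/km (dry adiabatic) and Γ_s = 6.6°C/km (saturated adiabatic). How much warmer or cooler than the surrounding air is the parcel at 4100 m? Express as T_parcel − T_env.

-13.67°C (parcel cooler than environment)

Parcel:
  800 → 2200 m (dry, 10°C/km): ΔT = -10 × 1.4 = -14°C → T = 8.4°C
  2200 → 4100 m (saturated, 6.6°C/km): ΔT = -6.6 × 1.9 = -12.54°C → T = -4.14°C
Environment:
  800 → 4100 m (environment, 3.9°C/km): ΔT = -3.9 × 3.3 = -12.87°C → T = 9.53°C
T_parcel − T_env = -4.14 − 9.53 = -13.67°C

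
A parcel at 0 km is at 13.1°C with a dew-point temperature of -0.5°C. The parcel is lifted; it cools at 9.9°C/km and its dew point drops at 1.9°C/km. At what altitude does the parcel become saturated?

1.7 km

T and T_d converge at 9.9 − 1.9 = 8°C per km
Height above start = (13.1 − (-0.5)) / 8 = 1.7 km
LCL altitude = 0 m + 1700 m = 1700 m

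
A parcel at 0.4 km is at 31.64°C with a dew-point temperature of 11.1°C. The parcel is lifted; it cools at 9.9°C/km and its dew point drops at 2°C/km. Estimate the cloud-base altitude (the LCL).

T and T_d converge at 9.9 − 2 = 7.9°C per km
Height above start = (31.64 − 11.1) / 7.9 = 2.6 km
LCL altitude = 400 m + 2600 m = 3000 m

3 km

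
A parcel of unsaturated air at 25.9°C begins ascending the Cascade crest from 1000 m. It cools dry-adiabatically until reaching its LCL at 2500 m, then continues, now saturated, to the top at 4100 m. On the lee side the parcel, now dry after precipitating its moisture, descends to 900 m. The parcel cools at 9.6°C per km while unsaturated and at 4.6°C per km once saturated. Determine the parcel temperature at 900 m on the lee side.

From 1000 m to 2500 m (dry): cools by 9.6 × 1.5 = 14.4°C, giving 11.5°C.
From 2500 m to 4100 m (saturated): cools by 4.6 × 1.6 = 7.36°C, giving 4.14°C.
From 4100 m to 900 m (dry descent): warms by 9.6 × 3.2 = 30.72°C, giving 34.86°C.

34.86°C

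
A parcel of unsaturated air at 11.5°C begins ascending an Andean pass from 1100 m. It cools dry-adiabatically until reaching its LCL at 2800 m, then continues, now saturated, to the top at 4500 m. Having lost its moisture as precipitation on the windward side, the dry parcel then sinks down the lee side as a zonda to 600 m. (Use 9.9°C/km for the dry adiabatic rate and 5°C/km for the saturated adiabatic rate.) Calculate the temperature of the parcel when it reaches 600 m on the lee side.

24.78°C

From 1100 m to 2800 m (dry): cools by 9.9 × 1.7 = 16.83°C, giving -5.33°C.
From 2800 m to 4500 m (saturated): cools by 5 × 1.7 = 8.5°C, giving -13.83°C.
From 4500 m to 600 m (dry descent): warms by 9.9 × 3.9 = 38.61°C, giving 24.78°C.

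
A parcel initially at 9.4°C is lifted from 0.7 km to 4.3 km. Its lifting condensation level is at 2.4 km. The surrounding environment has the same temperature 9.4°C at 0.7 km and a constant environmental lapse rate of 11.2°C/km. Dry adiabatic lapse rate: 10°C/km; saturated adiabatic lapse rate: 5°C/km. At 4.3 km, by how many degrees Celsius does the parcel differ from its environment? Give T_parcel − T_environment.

+13.82°C (parcel warmer than environment)

Parcel:
  Dry to 2400 m: -10 × 1.7 km = -17°C, so T = -7.6°C.
  Saturated to 4300 m: -5 × 1.9 km = -9.5°C, so T = -17.1°C.
Environment:
  Environment to 4300 m: -11.2 × 3.6 km = -40.32°C, so T = -30.92°C.
T_parcel − T_env = -17.1 − (-30.92) = +13.82°C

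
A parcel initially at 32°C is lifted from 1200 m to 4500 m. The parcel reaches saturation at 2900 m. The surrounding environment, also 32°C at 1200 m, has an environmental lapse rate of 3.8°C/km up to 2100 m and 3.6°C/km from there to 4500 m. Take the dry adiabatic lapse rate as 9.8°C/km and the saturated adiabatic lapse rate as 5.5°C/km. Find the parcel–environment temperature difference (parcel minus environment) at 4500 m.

Parcel:
  1200–2900 m, dry: Δz = 1.7 km ⇒ ΔT = -16.66°C; T = 15.34°C
  2900–4500 m, saturated: Δz = 1.6 km ⇒ ΔT = -8.8°C; T = 6.54°C
Environment:
  1200–2100 m, environment, lower layer: Δz = 0.9 km ⇒ ΔT = -3.42°C; T = 28.58°C
  2100–4500 m, environment, upper layer: Δz = 2.4 km ⇒ ΔT = -8.64°C; T = 19.94°C
T_parcel − T_env = 6.54 − 19.94 = -13.4°C

-13.4°C (parcel cooler than environment)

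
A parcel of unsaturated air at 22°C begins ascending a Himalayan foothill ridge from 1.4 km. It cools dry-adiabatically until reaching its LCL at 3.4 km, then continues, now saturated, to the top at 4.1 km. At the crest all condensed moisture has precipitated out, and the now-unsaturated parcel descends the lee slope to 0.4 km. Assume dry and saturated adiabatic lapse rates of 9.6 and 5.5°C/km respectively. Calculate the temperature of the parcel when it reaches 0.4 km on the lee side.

34.47°C

1400 → 3400 m (dry, 9.6°C/km): ΔT = -9.6 × 2 = -19.2°C → T = 2.8°C
3400 → 4100 m (saturated, 5.5°C/km): ΔT = -5.5 × 0.7 = -3.85°C → T = -1.05°C
4100 → 400 m (dry descent, 9.6°C/km): ΔT = +9.6 × 3.7 = +35.52°C → T = 34.47°C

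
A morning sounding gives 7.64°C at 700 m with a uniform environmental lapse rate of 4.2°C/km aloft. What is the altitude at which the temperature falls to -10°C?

Height above start = (7.64 − (-10)) / 4.2 = 4.2 km
Altitude = 700 m + 4200 m = 4900 m

4900 m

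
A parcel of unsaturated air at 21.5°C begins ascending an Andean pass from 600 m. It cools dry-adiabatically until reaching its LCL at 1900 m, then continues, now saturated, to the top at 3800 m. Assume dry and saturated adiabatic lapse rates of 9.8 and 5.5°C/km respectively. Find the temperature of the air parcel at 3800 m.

From 600 m to 1900 m (dry): cools by 9.8 × 1.3 = 12.74°C, giving 8.76°C.
From 1900 m to 3800 m (saturated): cools by 5.5 × 1.9 = 10.45°C, giving -1.69°C.

-1.69°C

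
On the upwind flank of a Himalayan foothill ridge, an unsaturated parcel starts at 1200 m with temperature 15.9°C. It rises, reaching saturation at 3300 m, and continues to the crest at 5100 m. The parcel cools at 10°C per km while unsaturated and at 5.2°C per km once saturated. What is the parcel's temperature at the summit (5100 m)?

Dry to 3300 m: -10 × 2.1 km = -21°C, so T = -5.1°C.
Saturated to 5100 m: -5.2 × 1.8 km = -9.36°C, so T = -14.46°C.

-14.46°C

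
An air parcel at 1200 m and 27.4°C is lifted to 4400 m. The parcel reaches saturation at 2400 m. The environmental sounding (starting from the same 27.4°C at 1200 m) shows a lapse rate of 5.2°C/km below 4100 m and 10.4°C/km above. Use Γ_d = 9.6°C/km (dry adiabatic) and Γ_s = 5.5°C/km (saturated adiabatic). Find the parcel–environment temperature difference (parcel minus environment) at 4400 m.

Parcel:
  1200–2400 m, dry: Δz = 1.2 km ⇒ ΔT = -11.52°C; T = 15.88°C
  2400–4400 m, saturated: Δz = 2 km ⇒ ΔT = -11°C; T = 4.88°C
Environment:
  1200–4100 m, environment, lower layer: Δz = 2.9 km ⇒ ΔT = -15.08°C; T = 12.32°C
  4100–4400 m, environment, upper layer: Δz = 0.3 km ⇒ ΔT = -3.12°C; T = 9.2°C
T_parcel − T_env = 4.88 − 9.2 = -4.32°C

-4.32°C (parcel cooler than environment)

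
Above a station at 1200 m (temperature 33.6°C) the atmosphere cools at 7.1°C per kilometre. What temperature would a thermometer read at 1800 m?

29.34°C

Environmental to 1800 m: -7.1 × 0.6 km = -4.26°C, so T = 29.34°C.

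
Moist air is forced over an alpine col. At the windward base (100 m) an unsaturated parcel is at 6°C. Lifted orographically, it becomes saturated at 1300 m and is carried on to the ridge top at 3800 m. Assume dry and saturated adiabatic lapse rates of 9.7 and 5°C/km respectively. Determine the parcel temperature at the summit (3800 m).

From 100 m to 1300 m (dry): cools by 9.7 × 1.2 = 11.64°C, giving -5.64°C.
From 1300 m to 3800 m (saturated): cools by 5 × 2.5 = 12.5°C, giving -18.14°C.

-18.14°C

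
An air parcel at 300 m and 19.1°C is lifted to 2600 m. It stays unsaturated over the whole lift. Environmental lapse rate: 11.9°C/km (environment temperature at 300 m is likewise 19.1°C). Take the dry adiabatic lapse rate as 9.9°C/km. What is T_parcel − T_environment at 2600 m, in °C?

Parcel:
  Dry to 2600 m: -9.9 × 2.3 km = -22.77°C, so T = -3.67°C.
Environment:
  Environment to 2600 m: -11.9 × 2.3 km = -27.37°C, so T = -8.27°C.
T_parcel − T_env = -3.67 − (-8.27) = +4.6°C

+4.6°C (parcel warmer than environment)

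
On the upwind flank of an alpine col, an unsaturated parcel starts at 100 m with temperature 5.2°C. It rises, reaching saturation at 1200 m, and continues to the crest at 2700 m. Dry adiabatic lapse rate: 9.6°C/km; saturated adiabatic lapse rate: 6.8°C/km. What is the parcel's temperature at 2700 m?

-15.56°C

100–1200 m, dry: Δz = 1.1 km ⇒ ΔT = -10.56°C; T = -5.36°C
1200–2700 m, saturated: Δz = 1.5 km ⇒ ΔT = -10.2°C; T = -15.56°C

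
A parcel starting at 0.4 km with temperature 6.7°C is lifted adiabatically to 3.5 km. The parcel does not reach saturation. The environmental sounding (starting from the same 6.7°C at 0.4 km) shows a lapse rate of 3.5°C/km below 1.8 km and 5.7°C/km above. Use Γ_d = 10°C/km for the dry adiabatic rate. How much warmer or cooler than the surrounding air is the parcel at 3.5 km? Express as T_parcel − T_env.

-16.41°C (parcel cooler than environment)

Parcel:
  400–3500 m, dry: Δz = 3.1 km ⇒ ΔT = -31°C; T = -24.3°C
Environment:
  400–1800 m, environment, lower layer: Δz = 1.4 km ⇒ ΔT = -4.9°C; T = 1.8°C
  1800–3500 m, environment, upper layer: Δz = 1.7 km ⇒ ΔT = -9.69°C; T = -7.89°C
T_parcel − T_env = -24.3 − (-7.89) = -16.41°C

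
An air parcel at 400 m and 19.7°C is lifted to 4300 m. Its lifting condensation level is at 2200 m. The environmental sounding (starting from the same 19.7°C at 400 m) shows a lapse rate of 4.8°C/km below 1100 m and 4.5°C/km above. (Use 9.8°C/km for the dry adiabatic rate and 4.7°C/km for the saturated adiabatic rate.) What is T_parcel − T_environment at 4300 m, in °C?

Parcel:
  Dry to 2200 m: -9.8 × 1.8 km = -17.64°C, so T = 2.06°C.
  Saturated to 4300 m: -4.7 × 2.1 km = -9.87°C, so T = -7.81°C.
Environment:
  Environment, lower layer to 1100 m: -4.8 × 0.7 km = -3.36°C, so T = 16.34°C.
  Environment, upper layer to 4300 m: -4.5 × 3.2 km = -14.4°C, so T = 1.94°C.
T_parcel − T_env = -7.81 − 1.94 = -9.75°C

-9.75°C (parcel cooler than environment)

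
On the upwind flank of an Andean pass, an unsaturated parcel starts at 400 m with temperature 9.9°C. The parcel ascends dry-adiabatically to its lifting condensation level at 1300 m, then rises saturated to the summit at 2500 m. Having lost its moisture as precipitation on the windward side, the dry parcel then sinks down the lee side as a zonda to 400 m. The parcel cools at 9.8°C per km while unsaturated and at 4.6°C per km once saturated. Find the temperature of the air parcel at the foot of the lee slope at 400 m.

Dry to 1300 m: -9.8 × 0.9 km = -8.82°C, so T = 1.08°C.
Saturated to 2500 m: -4.6 × 1.2 km = -5.52°C, so T = -4.44°C.
Dry descent to 400 m: +9.8 × 2.1 km = +20.58°C, so T = 16.14°C.

16.14°C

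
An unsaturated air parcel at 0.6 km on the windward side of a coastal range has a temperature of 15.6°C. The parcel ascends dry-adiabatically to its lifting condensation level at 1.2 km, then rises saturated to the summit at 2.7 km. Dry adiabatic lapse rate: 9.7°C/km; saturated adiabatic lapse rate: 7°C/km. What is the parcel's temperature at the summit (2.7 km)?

600 → 1200 m (dry, 9.7°C/km): ΔT = -9.7 × 0.6 = -5.82°C → T = 9.78°C
1200 → 2700 m (saturated, 7°C/km): ΔT = -7 × 1.5 = -10.5°C → T = -0.72°C

-0.72°C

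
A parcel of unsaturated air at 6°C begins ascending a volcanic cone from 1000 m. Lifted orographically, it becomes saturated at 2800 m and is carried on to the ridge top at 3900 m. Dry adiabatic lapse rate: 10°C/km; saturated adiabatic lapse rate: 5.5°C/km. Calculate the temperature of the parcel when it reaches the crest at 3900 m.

1000 → 2800 m (dry, 10°C/km): ΔT = -10 × 1.8 = -18°C → T = -12°C
2800 → 3900 m (saturated, 5.5°C/km): ΔT = -5.5 × 1.1 = -6.05°C → T = -18.05°C

-18.05°C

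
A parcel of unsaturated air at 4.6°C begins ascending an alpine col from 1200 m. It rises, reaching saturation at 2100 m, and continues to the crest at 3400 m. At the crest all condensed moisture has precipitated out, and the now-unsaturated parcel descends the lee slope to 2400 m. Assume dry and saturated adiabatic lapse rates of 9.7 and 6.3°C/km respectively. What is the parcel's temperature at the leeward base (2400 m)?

1200 → 2100 m (dry, 9.7°C/km): ΔT = -9.7 × 0.9 = -8.73°C → T = -4.13°C
2100 → 3400 m (saturated, 6.3°C/km): ΔT = -6.3 × 1.3 = -8.19°C → T = -12.32°C
3400 → 2400 m (dry descent, 9.7°C/km): ΔT = +9.7 × 1 = +9.7°C → T = -2.62°C

-2.62°C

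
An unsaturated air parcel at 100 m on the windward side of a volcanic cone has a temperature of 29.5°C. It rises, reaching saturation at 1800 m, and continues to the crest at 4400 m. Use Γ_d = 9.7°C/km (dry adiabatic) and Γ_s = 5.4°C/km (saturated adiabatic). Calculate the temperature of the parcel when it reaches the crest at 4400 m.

From 100 m to 1800 m (dry): cools by 9.7 × 1.7 = 16.49°C, giving 13.01°C.
From 1800 m to 4400 m (saturated): cools by 5.4 × 2.6 = 14.04°C, giving -1.03°C.

-1.03°C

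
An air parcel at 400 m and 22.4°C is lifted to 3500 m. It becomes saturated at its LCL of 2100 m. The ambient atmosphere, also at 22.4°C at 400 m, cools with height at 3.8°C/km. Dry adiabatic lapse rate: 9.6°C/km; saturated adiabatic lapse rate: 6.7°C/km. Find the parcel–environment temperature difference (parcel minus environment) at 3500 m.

-13.92°C (parcel cooler than environment)

Parcel:
  400–2100 m, dry: Δz = 1.7 km ⇒ ΔT = -16.32°C; T = 6.08°C
  2100–3500 m, saturated: Δz = 1.4 km ⇒ ΔT = -9.38°C; T = -3.3°C
Environment:
  400–3500 m, environment: Δz = 3.1 km ⇒ ΔT = -11.78°C; T = 10.62°C
T_parcel − T_env = -3.3 − 10.62 = -13.92°C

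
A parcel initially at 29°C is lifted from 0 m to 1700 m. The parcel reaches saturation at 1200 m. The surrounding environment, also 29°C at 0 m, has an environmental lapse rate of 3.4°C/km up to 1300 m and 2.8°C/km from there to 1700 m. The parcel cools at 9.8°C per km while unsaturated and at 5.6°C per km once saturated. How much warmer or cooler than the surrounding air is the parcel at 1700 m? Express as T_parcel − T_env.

Parcel:
  Dry to 1200 m: -9.8 × 1.2 km = -11.76°C, so T = 17.24°C.
  Saturated to 1700 m: -5.6 × 0.5 km = -2.8°C, so T = 14.44°C.
Environment:
  Environment, lower layer to 1300 m: -3.4 × 1.3 km = -4.42°C, so T = 24.58°C.
  Environment, upper layer to 1700 m: -2.8 × 0.4 km = -1.12°C, so T = 23.46°C.
T_parcel − T_env = 14.44 − 23.46 = -9.02°C

-9.02°C (parcel cooler than environment)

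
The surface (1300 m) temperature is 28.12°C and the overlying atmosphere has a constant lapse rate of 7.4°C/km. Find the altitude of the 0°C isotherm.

5100 m

Height above start = (28.12 − 0) / 7.4 = 3.8 km
Altitude = 1300 m + 3800 m = 5100 m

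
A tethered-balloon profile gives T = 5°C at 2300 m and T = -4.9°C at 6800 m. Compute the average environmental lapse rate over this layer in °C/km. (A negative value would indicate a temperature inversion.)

2.2°C/km

Γ = −ΔT/Δz = (5 − (-4.9)) / (6800 − 2300) m
  = 9.9°C / 4.5 km = 2.2°C/km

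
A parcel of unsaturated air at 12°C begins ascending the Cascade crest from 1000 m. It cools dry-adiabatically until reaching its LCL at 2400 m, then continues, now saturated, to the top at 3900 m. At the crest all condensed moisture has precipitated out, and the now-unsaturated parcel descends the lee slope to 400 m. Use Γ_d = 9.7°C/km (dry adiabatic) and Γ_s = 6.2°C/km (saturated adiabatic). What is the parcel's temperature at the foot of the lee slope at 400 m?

Dry to 2400 m: -9.7 × 1.4 km = -13.58°C, so T = -1.58°C.
Saturated to 3900 m: -6.2 × 1.5 km = -9.3°C, so T = -10.88°C.
Dry descent to 400 m: +9.7 × 3.5 km = +33.95°C, so T = 23.07°C.

23.07°C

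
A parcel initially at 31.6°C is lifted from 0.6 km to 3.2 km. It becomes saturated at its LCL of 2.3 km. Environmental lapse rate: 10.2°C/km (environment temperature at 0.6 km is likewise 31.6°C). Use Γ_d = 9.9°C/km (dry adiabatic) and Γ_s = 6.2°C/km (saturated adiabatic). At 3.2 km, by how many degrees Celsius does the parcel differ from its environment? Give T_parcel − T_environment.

+4.11°C (parcel warmer than environment)

Parcel:
  600 → 2300 m (dry, 9.9°C/km): ΔT = -9.9 × 1.7 = -16.83°C → T = 14.77°C
  2300 → 3200 m (saturated, 6.2°C/km): ΔT = -6.2 × 0.9 = -5.58°C → T = 9.19°C
Environment:
  600 → 3200 m (environment, 10.2°C/km): ΔT = -10.2 × 2.6 = -26.52°C → T = 5.08°C
T_parcel − T_env = 9.19 − 5.08 = +4.11°C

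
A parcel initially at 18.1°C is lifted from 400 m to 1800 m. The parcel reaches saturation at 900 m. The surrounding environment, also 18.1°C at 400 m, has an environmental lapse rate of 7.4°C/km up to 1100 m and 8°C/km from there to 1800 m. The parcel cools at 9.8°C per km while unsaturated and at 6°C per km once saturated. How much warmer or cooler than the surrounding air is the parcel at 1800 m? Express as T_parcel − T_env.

+0.48°C (parcel warmer than environment)

Parcel:
  Dry to 900 m: -9.8 × 0.5 km = -4.9°C, so T = 13.2°C.
  Saturated to 1800 m: -6 × 0.9 km = -5.4°C, so T = 7.8°C.
Environment:
  Environment, lower layer to 1100 m: -7.4 × 0.7 km = -5.18°C, so T = 12.92°C.
  Environment, upper layer to 1800 m: -8 × 0.7 km = -5.6°C, so T = 7.32°C.
T_parcel − T_env = 7.8 − 7.32 = +0.48°C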